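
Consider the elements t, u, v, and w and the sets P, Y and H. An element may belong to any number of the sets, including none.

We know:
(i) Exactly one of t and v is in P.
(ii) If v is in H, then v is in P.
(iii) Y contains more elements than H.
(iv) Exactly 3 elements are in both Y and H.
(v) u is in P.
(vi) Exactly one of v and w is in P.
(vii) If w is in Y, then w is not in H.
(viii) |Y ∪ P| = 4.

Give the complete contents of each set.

P = {u, v}; Y = {t, u, v, w}; H = {t, u, v}

From (v): u ∈ P.
Suppose t ∈ P: no assignment then satisfies all the clues, so t ∉ P.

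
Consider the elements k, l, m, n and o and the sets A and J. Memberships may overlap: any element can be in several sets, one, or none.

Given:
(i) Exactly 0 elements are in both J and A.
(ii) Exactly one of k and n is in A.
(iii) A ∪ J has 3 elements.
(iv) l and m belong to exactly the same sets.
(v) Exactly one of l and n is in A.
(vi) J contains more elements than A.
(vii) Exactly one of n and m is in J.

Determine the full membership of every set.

A = {n}; J = {l, m}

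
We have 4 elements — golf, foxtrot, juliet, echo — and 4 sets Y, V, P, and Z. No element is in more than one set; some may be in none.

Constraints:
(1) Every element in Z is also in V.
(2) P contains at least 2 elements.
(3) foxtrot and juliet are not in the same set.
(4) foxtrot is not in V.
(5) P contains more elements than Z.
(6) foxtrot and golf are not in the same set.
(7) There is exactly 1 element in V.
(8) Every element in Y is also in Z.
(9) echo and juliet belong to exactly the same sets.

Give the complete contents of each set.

Y = {}; V = {golf}; P = {echo, juliet}; Z = {}

From (4): foxtrot ∉ V.
(1) contrapositive: foxtrot ∉ Z.
(8) contrapositive: foxtrot ∉ Y.
Suppose golf ∈ Y: no assignment then satisfies all the clues, so golf ∉ Y.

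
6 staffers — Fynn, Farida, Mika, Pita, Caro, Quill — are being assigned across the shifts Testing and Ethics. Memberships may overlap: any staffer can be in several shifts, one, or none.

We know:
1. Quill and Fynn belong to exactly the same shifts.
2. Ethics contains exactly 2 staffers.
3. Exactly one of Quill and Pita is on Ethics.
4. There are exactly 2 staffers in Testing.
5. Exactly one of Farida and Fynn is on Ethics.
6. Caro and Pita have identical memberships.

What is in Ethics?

Ethics = {Fynn, Quill}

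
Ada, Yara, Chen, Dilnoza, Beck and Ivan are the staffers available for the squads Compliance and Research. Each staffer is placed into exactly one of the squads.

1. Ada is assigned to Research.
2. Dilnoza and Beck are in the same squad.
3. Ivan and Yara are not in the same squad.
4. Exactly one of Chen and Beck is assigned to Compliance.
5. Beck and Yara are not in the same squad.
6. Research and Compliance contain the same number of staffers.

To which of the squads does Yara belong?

Yara: Research

From (1): Ada ∈ Research.
Suppose Yara ∈ Compliance: no assignment then satisfies all the clues, so Yara ∉ Compliance.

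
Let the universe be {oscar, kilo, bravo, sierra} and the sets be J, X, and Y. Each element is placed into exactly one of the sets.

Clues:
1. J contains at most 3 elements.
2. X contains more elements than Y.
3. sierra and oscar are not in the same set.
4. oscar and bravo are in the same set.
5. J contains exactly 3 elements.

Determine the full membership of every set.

J = {bravo, kilo, oscar}; X = {sierra}; Y = {}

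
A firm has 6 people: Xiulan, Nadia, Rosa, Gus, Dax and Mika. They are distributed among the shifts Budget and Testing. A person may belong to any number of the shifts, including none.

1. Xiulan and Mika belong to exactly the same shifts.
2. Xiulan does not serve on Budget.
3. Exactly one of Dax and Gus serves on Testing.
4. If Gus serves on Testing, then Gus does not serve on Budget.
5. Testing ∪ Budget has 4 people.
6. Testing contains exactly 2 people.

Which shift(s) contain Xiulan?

From (2): Xiulan ∉ Budget.
(1): Mika matches Xiulan: Mika ∉ Budget.
Suppose Xiulan ∈ Testing: no assignment then satisfies all the clues, so Xiulan ∉ Testing.

Xiulan: none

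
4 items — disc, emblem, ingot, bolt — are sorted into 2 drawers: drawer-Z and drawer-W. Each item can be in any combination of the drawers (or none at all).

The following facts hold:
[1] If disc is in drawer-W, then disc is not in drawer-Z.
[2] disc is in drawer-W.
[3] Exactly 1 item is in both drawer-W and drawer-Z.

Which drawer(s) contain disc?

disc: drawer-W

From (2): disc ∈ drawer-W.
(1): disc ∉ drawer-Z.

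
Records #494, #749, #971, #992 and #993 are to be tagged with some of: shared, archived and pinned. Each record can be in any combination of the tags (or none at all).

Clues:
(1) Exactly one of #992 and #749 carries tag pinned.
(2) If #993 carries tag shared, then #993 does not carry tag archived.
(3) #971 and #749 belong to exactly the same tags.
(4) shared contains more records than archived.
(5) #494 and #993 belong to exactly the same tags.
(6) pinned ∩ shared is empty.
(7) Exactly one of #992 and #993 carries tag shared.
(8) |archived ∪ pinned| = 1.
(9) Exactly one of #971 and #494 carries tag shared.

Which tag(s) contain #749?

#749: none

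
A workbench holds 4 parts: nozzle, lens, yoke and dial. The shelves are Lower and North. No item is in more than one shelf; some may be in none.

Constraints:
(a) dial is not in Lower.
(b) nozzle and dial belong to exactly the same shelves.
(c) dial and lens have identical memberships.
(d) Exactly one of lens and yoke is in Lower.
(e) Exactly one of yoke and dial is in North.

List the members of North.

North = {dial, lens, nozzle}

From (a): dial ∉ Lower.
(b): nozzle matches dial: nozzle ∉ Lower.
(c): lens matches dial: lens ∉ Lower.
(d) (exactly one): yoke ∈ Lower.
(e) (exactly one): dial ∈ North.
(b): nozzle matches dial: nozzle ∈ North.
(c): lens matches dial: lens ∈ North.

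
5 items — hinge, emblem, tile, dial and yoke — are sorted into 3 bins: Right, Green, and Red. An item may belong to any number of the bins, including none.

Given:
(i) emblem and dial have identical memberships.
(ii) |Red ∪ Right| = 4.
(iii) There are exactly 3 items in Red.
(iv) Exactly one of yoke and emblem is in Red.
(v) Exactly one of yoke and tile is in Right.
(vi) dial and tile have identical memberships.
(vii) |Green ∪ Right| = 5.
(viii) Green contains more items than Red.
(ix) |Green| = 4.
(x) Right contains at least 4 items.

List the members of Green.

Green = {dial, emblem, tile, yoke}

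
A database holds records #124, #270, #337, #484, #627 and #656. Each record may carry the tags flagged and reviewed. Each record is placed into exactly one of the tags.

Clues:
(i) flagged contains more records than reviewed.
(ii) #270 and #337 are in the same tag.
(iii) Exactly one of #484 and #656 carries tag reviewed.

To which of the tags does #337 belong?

#337: flagged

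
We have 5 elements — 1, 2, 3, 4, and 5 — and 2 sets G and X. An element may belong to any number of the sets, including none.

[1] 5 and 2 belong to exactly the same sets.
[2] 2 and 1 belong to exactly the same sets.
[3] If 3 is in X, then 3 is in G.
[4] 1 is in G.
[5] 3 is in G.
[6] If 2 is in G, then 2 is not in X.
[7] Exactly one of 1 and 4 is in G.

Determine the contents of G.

From (4): 1 ∈ G.
From (5): 3 ∈ G.
(2): 2 matches 1: 2 ∈ G.
(6): 2 ∉ X.
(7) (exactly one): 4 ∉ G.
(1): 5 matches 2: 5 ∈ G.
(1): 5 matches 2: 5 ∉ X.
(2): 1 matches 2: 1 ∉ X.

G = {1, 2, 3, 5}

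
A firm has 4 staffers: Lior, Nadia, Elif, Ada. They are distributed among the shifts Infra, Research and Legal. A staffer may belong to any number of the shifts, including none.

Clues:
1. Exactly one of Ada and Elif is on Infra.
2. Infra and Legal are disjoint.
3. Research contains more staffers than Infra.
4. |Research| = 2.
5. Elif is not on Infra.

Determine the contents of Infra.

Infra = {Ada}

From (5): Elif ∉ Infra.
(1) (exactly one): Ada ∈ Infra.
(2) (disjoint): Ada ∉ Legal.
Suppose Lior ∈ Infra: no assignment then satisfies all the clues, so Lior ∉ Infra.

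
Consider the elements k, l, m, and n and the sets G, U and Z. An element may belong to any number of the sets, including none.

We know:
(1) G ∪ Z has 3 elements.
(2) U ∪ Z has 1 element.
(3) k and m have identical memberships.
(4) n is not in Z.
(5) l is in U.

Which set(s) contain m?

m: G

From (4): n ∉ Z.
From (5): l ∈ U.
Suppose m ∉ G: no assignment then satisfies all the clues, so m ∈ G.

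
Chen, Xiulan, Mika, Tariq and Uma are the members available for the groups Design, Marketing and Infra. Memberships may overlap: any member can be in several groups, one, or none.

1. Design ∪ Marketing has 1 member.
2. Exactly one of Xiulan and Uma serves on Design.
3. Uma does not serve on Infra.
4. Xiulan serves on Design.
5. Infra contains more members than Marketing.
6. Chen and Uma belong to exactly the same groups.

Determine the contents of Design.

Design = {Xiulan}

From (3): Uma ∉ Infra.
From (4): Xiulan ∈ Design.
(2) (exactly one): Uma ∉ Design.
(6): Chen matches Uma: Chen ∉ Design.
(6): Chen matches Uma: Chen ∉ Infra.
Suppose Mika ∈ Design: no assignment then satisfies all the clues, so Mika ∉ Design.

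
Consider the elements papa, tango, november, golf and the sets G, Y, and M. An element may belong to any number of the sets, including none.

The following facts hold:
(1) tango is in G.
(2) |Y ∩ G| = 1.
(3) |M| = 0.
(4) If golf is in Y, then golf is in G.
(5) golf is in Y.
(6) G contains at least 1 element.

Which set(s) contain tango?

tango: G

From (1): tango ∈ G.
From (5): golf ∈ Y.
(3): M already has 0, so the rest are out.
(4): golf ∈ G.
Suppose tango ∈ Y: no assignment then satisfies all the clues, so tango ∉ Y.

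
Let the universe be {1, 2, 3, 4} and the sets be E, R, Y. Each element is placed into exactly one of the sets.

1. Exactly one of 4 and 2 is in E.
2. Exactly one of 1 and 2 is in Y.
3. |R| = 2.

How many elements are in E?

1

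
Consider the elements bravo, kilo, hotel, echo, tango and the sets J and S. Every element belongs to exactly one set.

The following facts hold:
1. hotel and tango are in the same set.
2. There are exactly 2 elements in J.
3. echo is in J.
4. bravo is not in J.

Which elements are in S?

S = {bravo, hotel, tango}

From (3): echo ∈ J.
From (4): bravo ∉ J.
Only one set left: bravo ∈ S.
Suppose kilo ∈ S: no assignment then satisfies all the clues, so kilo ∉ S.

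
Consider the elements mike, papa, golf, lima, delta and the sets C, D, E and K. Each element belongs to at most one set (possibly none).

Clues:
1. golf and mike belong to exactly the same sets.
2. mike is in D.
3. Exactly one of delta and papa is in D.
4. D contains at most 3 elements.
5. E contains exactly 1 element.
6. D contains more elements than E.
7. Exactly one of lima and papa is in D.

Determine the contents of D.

From (2): mike ∈ D.
(1): golf matches mike: golf ∉ C.
(1): golf matches mike: golf ∈ D.
Suppose papa ∉ D: no assignment then satisfies all the clues, so papa ∈ D.

D = {golf, mike, papa}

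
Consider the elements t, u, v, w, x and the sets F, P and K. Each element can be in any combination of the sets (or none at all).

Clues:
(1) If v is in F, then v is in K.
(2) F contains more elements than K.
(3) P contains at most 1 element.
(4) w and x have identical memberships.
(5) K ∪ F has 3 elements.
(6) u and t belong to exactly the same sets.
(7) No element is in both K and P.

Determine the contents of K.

K = {v}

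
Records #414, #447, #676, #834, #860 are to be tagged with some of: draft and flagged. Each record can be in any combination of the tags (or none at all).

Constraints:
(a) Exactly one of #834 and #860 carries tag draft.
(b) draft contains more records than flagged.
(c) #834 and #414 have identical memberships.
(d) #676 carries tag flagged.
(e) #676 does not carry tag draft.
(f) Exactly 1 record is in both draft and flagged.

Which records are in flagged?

From (d): #676 ∈ flagged.
From (e): #676 ∉ draft.
Suppose #414 ∈ flagged: no assignment then satisfies all the clues, so #414 ∉ flagged.

flagged = {#447, #676}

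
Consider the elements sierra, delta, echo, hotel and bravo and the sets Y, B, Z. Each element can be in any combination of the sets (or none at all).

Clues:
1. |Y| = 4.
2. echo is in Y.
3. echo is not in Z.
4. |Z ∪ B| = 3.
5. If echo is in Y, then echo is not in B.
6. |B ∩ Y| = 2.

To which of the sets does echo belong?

echo: Y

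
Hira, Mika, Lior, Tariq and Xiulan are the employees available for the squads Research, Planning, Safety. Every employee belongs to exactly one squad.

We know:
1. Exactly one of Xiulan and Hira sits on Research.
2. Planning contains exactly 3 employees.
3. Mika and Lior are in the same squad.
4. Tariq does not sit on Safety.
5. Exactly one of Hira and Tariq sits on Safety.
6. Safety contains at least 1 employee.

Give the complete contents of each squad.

Research = {Xiulan}; Planning = {Lior, Mika, Tariq}; Safety = {Hira}

From (4): Tariq ∉ Safety.
(5) (exactly one): Hira ∈ Safety.
(1) (exactly one): Xiulan ∈ Research.
(2): only 3 candidates remain for Planning, so all are in.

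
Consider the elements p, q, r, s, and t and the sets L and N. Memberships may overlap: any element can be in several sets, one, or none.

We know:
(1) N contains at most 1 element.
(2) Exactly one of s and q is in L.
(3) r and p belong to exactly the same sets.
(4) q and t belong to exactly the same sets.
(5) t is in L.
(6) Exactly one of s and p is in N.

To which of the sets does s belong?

From (5): t ∈ L.
(4): q matches t: q ∈ L.
(2) (exactly one): s ∉ L.
Suppose s ∉ N: no assignment then satisfies all the clues, so s ∈ N.

s: N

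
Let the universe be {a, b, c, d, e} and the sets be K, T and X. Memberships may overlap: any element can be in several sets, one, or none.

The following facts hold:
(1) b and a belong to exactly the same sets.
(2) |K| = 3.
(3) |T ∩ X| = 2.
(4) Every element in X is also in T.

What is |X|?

2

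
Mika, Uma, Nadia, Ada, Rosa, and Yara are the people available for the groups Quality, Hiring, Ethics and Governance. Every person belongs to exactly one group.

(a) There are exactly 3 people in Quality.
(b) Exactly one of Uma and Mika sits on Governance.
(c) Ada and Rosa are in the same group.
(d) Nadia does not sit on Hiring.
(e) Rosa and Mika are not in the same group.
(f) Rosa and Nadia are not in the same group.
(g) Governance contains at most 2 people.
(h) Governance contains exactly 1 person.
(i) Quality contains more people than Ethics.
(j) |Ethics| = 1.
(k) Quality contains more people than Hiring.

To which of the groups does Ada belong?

From (d): Nadia ∉ Hiring.
Suppose Ada ∉ Quality: no assignment then satisfies all the clues, so Ada ∈ Quality.

Ada: Quality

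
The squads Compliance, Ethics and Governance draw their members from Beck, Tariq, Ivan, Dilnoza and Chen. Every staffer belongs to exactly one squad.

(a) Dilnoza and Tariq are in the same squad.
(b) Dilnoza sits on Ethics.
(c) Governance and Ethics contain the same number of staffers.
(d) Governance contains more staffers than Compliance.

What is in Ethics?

Ethics = {Dilnoza, Tariq}

From (b): Dilnoza ∈ Ethics.
(a): Tariq matches Dilnoza: Tariq ∉ Compliance.
(a): Tariq matches Dilnoza: Tariq ∈ Ethics.
Suppose Beck ∈ Ethics: no assignment then satisfies all the clues, so Beck ∉ Ethics.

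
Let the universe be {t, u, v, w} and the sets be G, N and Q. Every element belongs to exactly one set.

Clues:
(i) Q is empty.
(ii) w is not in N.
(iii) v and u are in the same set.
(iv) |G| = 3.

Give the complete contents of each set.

G = {u, v, w}; N = {t}; Q = {}

From (ii): w ∉ N.
(i): Q already has 0, so the rest are out.
Only one set left: w ∈ G.
Suppose t ∈ G: no assignment then satisfies all the clues, so t ∉ G.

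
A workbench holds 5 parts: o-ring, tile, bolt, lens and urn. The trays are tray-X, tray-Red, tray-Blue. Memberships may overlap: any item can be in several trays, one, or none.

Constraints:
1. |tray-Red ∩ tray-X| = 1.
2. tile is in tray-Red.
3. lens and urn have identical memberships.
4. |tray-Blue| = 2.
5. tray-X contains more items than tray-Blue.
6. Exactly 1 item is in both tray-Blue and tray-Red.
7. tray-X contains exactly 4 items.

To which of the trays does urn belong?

urn: tray-X

From (2): tile ∈ tray-Red.
Suppose urn ∉ tray-X: no assignment then satisfies all the clues, so urn ∈ tray-X.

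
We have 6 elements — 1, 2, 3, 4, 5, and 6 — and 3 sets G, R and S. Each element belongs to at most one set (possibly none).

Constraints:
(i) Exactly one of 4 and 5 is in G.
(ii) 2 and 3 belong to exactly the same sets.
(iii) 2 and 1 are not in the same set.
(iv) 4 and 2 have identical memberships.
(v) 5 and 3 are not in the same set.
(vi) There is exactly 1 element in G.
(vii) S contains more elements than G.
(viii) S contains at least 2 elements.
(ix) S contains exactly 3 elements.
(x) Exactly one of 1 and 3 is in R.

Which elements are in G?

G = {5}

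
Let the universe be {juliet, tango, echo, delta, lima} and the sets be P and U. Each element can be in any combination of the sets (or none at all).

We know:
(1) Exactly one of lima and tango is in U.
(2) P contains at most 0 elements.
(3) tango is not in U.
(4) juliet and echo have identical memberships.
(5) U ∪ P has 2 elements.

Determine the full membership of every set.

P = {}; U = {delta, lima}

From (3): tango ∉ U.
(1) (exactly one): lima ∈ U.
(2): P already has 0, so the rest are out.
Suppose juliet ∈ U: no assignment then satisfies all the clues, so juliet ∉ U.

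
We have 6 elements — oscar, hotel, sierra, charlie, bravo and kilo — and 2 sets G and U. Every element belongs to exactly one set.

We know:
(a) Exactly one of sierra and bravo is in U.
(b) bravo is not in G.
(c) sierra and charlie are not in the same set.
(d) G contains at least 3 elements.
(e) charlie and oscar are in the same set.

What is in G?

G = {hotel, kilo, sierra}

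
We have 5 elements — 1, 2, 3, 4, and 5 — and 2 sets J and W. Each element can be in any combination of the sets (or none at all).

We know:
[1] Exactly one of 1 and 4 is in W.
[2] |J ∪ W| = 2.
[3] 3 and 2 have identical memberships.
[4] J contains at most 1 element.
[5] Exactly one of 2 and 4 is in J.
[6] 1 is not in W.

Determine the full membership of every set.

J = {4}; W = {4, 5}

From (6): 1 ∉ W.
(1) (exactly one): 4 ∈ W.
Suppose 1 ∈ J: no assignment then satisfies all the clues, so 1 ∉ J.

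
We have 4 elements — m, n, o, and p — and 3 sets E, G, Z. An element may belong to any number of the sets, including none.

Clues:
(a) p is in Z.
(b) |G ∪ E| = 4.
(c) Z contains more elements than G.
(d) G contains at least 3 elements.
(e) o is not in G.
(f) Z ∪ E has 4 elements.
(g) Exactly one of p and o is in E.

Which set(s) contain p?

From (a): p ∈ Z.
From (e): o ∉ G.
(d): only 3 candidates remain for G, so all are in.
Suppose p ∈ E: no assignment then satisfies all the clues, so p ∉ E.

p: G, Z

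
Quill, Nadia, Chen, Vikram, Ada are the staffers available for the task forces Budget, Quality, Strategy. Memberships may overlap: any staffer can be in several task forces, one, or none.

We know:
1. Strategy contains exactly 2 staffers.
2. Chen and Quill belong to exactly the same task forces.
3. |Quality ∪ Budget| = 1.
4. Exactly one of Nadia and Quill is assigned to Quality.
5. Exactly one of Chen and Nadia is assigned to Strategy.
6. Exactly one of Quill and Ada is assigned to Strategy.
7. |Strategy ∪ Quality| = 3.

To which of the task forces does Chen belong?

Chen: Strategy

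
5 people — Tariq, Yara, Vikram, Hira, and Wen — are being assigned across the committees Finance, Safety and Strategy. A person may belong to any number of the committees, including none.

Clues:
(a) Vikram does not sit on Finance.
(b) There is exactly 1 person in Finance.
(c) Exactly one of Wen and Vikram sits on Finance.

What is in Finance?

From (a): Vikram ∉ Finance.
(c) (exactly one): Wen ∈ Finance.
(b): Finance already has 1, so the rest are out.

Finance = {Wen}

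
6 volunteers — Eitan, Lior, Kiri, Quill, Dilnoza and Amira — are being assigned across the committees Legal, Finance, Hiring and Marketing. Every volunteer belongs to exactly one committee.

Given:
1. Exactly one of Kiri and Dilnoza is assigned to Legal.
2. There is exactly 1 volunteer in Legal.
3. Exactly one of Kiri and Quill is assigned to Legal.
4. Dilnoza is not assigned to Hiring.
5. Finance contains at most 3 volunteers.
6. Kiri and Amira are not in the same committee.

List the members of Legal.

Legal = {Kiri}

From (4): Dilnoza ∉ Hiring.
Suppose Eitan ∈ Legal: no assignment then satisfies all the clues, so Eitan ∉ Legal.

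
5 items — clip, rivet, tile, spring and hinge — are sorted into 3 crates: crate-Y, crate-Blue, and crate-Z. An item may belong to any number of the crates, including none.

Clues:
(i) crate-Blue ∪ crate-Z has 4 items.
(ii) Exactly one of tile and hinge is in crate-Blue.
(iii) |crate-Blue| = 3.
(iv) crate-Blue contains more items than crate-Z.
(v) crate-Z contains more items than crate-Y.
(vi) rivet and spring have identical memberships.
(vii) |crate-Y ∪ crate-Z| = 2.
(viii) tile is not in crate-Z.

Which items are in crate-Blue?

From (viii): tile ∉ crate-Z.
Suppose clip ∈ crate-Blue: no assignment then satisfies all the clues, so clip ∉ crate-Blue.

crate-Blue = {hinge, rivet, spring}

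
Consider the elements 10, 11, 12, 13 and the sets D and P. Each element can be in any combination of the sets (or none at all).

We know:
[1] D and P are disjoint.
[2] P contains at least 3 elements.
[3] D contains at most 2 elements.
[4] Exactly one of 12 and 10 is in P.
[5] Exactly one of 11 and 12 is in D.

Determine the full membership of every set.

D = {12}; P = {10, 11, 13}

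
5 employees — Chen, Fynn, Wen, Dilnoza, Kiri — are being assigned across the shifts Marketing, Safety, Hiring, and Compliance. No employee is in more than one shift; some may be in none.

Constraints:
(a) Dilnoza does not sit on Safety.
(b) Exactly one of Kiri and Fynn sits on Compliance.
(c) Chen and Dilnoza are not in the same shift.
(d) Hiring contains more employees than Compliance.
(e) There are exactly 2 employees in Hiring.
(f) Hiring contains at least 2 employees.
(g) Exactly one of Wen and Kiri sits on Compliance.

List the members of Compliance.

Compliance = {Kiri}

From (a): Dilnoza ∉ Safety.
Suppose Chen ∈ Compliance: no assignment then satisfies all the clues, so Chen ∉ Compliance.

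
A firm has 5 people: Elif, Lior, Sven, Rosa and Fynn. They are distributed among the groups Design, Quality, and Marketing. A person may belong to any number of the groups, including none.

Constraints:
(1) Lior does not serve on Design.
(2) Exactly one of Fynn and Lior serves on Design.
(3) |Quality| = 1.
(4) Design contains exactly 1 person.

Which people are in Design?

Design = {Fynn}

From (1): Lior ∉ Design.
(2) (exactly one): Fynn ∈ Design.
(4): Design already has 1, so the rest are out.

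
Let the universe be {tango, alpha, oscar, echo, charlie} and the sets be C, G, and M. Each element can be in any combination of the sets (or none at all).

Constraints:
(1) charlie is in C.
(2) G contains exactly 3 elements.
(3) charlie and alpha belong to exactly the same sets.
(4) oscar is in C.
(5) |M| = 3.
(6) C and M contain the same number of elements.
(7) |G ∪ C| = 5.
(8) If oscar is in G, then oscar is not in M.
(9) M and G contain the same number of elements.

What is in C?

C = {alpha, charlie, oscar}

From (1): charlie ∈ C.
From (4): oscar ∈ C.
(3): alpha matches charlie: alpha ∈ C.
Suppose tango ∈ C: no assignment then satisfies all the clues, so tango ∉ C.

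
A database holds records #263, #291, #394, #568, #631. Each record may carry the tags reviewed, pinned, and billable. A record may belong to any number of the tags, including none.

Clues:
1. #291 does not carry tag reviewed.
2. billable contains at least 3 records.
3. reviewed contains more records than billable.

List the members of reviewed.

reviewed = {#263, #394, #568, #631}

From (1): #291 ∉ reviewed.
Suppose #263 ∉ reviewed: no assignment then satisfies all the clues, so #263 ∈ reviewed.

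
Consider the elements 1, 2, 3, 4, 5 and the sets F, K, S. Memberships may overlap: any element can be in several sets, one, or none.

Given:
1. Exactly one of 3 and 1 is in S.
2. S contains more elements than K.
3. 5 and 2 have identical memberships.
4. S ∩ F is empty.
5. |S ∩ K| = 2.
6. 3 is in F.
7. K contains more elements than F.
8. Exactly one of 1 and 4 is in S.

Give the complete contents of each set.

F = {3}; K = {2, 5}; S = {1, 2, 5}

From (6): 3 ∈ F.
(4) (disjoint): 3 ∉ S.
(1) (exactly one): 1 ∈ S.
(4) (disjoint): 1 ∉ F.
(8) (exactly one): 4 ∉ S.
Suppose 1 ∈ K: no assignment then satisfies all the clues, so 1 ∉ K.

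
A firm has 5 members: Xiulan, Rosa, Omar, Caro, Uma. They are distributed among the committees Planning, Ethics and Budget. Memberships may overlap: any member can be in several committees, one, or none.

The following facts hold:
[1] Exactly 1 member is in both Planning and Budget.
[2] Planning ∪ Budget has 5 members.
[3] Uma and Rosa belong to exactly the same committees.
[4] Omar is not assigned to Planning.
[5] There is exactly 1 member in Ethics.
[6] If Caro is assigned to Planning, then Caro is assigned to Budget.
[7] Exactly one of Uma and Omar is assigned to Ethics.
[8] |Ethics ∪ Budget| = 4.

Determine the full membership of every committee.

Planning = {Caro, Xiulan}; Ethics = {Omar}; Budget = {Caro, Omar, Rosa, Uma}

From (4): Omar ∉ Planning.
Suppose Xiulan ∉ Planning: no assignment then satisfies all the clues, so Xiulan ∈ Planning.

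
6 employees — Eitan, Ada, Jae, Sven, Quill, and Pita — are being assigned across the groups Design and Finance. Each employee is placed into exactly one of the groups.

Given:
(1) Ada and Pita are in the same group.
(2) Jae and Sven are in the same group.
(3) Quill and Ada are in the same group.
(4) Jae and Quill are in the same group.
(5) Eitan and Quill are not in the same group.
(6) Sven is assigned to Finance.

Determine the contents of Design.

Design = {Eitan}

From (6): Sven ∈ Finance.
(2): Jae matches Sven: Jae ∉ Design.
(2): Jae matches Sven: Jae ∈ Finance.
(4): Quill matches Jae: Quill ∉ Design.
(4): Quill matches Jae: Quill ∈ Finance.
(5): Eitan ∉ Finance.
Only one group left: Eitan ∈ Design.
(3): Ada matches Quill: Ada ∉ Design.
(3): Ada matches Quill: Ada ∈ Finance.
(1): Pita matches Ada: Pita ∉ Design.
(1): Pita matches Ada: Pita ∈ Finance.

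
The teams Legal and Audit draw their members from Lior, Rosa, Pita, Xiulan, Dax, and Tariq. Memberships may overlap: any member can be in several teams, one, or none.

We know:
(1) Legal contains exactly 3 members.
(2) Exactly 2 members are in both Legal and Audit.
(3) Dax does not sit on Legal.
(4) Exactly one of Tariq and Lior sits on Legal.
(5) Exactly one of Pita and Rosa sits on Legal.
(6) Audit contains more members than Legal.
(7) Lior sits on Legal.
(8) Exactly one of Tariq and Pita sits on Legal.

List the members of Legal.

Legal = {Lior, Pita, Xiulan}

From (3): Dax ∉ Legal.
From (7): Lior ∈ Legal.
(4) (exactly one): Tariq ∉ Legal.
(8) (exactly one): Pita ∈ Legal.
(5) (exactly one): Rosa ∉ Legal.
(1): only 3 candidates remain for Legal, so all are in.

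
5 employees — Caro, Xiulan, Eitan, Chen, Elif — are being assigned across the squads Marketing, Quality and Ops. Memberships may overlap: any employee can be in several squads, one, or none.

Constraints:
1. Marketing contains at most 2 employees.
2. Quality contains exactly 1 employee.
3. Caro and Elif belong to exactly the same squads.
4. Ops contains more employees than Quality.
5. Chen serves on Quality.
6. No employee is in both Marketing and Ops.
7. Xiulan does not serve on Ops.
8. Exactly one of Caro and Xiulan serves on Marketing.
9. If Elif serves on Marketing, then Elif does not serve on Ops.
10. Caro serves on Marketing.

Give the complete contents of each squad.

From (5): Chen ∈ Quality.
From (7): Xiulan ∉ Ops.
From (10): Caro ∈ Marketing.
(2): Quality already has 1, so the rest are out.
(3): Elif matches Caro: Elif ∈ Marketing.
(6) (disjoint): Caro ∉ Ops.
(6) (disjoint): Elif ∉ Ops.
(8) (exactly one): Xiulan ∉ Marketing.
(1): Marketing already has 2, so the rest are out.
Suppose Eitan ∉ Ops: no assignment then satisfies all the clues, so Eitan ∈ Ops.

Marketing = {Caro, Elif}; Quality = {Chen}; Ops = {Chen, Eitan}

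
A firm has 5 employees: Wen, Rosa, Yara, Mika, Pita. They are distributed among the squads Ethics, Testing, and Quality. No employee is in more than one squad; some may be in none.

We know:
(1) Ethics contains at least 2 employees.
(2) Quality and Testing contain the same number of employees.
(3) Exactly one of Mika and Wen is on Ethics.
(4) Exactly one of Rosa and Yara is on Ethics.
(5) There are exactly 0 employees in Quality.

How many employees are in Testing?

(5): Quality already has 0, so the rest are out.
Suppose Wen ∈ Testing: no assignment then satisfies all the clues, so Wen ∉ Testing.

0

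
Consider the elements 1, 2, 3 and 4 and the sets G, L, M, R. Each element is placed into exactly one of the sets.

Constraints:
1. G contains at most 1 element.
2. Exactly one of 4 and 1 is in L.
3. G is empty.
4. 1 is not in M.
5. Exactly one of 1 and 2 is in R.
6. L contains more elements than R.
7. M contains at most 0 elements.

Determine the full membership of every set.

G = {}; L = {2, 3, 4}; M = {}; R = {1}

From (4): 1 ∉ M.
(3): G already has 0, so the rest are out.
(7): M already has 0, so the rest are out.
Suppose 1 ∈ L: no assignment then satisfies all the clues, so 1 ∉ L.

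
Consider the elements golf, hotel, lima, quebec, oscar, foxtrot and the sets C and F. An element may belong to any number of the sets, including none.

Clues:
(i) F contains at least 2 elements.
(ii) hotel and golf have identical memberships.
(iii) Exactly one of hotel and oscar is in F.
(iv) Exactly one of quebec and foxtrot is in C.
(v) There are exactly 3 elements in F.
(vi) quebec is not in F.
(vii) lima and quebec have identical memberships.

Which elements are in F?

F = {foxtrot, golf, hotel}

From (vi): quebec ∉ F.
(vii): lima matches quebec: lima ∉ F.
Suppose golf ∉ F: no assignment then satisfies all the clues, so golf ∈ F.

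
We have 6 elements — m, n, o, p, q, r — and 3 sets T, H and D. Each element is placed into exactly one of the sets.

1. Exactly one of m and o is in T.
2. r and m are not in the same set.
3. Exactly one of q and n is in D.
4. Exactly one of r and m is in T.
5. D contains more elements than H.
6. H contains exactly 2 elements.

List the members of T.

T = {m}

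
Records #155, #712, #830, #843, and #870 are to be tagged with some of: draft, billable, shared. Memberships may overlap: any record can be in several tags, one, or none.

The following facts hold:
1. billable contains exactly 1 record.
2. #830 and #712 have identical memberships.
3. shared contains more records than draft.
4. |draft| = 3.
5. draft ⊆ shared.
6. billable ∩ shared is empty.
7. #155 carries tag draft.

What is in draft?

From (7): #155 ∈ draft.
(5) with #155 ∈ draft: #155 ∈ shared.
(6) (disjoint): #155 ∉ billable.
Suppose #712 ∉ draft: no assignment then satisfies all the clues, so #712 ∈ draft.

draft = {#155, #712, #830}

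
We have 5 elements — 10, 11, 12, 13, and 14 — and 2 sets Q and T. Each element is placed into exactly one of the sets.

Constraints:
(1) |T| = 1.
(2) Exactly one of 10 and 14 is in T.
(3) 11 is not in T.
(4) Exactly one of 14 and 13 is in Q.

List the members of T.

T = {14}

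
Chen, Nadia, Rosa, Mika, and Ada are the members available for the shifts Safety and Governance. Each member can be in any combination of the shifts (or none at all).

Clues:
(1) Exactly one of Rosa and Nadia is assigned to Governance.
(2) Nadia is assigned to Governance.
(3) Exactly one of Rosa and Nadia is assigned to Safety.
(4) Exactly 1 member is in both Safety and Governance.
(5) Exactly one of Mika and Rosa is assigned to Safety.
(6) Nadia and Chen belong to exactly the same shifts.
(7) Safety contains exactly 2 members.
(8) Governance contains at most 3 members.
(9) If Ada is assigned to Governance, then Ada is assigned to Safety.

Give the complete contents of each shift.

From (2): Nadia ∈ Governance.
(1) (exactly one): Rosa ∉ Governance.
(6): Chen matches Nadia: Chen ∈ Governance.
Suppose Chen ∈ Safety: no assignment then satisfies all the clues, so Chen ∉ Safety.

Safety = {Ada, Rosa}; Governance = {Ada, Chen, Nadia}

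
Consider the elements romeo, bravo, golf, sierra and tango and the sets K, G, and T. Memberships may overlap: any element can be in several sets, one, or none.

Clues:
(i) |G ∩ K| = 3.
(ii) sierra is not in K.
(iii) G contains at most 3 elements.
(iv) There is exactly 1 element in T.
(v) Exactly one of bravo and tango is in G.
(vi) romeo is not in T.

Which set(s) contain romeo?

romeo: G, K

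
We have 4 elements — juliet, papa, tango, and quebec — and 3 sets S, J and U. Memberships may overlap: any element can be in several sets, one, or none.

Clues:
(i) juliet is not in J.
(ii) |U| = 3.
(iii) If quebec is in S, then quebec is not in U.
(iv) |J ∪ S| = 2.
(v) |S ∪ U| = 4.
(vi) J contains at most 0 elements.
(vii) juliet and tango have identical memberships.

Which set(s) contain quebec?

quebec: S

From (i): juliet ∉ J.
(vi): J already has 0, so the rest are out.
Suppose quebec ∉ S: no assignment then satisfies all the clues, so quebec ∈ S.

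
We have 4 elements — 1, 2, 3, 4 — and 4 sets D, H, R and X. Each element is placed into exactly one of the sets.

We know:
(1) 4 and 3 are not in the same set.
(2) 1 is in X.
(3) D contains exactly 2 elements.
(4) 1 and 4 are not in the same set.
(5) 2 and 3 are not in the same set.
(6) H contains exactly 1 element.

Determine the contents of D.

D = {2, 4}

From (2): 1 ∈ X.
(4): 4 ∉ X.
Suppose 2 ∉ D: no assignment then satisfies all the clues, so 2 ∈ D.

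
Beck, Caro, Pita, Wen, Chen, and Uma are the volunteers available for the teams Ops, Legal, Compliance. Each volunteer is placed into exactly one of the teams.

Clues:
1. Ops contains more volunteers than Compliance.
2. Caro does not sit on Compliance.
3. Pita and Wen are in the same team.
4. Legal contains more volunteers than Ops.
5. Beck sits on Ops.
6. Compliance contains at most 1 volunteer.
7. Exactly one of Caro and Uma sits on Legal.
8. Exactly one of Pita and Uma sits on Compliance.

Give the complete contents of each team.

Ops = {Beck, Chen}; Legal = {Caro, Pita, Wen}; Compliance = {Uma}

From (2): Caro ∉ Compliance.
From (5): Beck ∈ Ops.
Suppose Caro ∈ Ops: no assignment then satisfies all the clues, so Caro ∉ Ops.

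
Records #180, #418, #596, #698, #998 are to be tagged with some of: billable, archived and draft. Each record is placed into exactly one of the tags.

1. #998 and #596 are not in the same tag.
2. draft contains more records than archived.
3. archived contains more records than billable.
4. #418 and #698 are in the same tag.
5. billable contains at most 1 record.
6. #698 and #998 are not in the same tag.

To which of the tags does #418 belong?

#418: draft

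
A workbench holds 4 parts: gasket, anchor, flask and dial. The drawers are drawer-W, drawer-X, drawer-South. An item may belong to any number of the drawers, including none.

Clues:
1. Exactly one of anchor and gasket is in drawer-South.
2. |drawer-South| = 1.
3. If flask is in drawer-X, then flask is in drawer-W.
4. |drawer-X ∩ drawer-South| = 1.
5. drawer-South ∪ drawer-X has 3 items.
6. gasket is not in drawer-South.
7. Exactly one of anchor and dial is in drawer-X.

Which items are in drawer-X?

drawer-X = {anchor, flask, gasket}

From (6): gasket ∉ drawer-South.
(1) (exactly one): anchor ∈ drawer-South.
(2): drawer-South already has 1, so the rest are out.
Suppose gasket ∉ drawer-X: no assignment then satisfies all the clues, so gasket ∈ drawer-X.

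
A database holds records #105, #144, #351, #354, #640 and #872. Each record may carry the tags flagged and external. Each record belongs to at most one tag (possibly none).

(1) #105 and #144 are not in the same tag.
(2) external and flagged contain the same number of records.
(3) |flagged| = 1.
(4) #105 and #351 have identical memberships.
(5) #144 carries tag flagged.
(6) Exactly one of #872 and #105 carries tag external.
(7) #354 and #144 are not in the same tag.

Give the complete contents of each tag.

flagged = {#144}; external = {#872}

From (5): #144 ∈ flagged.
(1): #105 ∉ flagged.
(3): flagged already has 1, so the rest are out.
Suppose #105 ∈ external: no assignment then satisfies all the clues, so #105 ∉ external.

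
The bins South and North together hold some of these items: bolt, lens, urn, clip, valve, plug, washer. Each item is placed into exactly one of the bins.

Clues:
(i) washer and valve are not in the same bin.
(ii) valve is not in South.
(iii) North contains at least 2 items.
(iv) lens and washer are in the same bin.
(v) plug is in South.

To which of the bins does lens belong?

lens: South

From (ii): valve ∉ South.
From (v): plug ∈ South.
Only one bin left: valve ∈ North.
(i): washer ∉ North.
(iv): lens matches washer: lens ∉ North.
Only one bin left: lens ∈ South.
Only one bin left: washer ∈ South.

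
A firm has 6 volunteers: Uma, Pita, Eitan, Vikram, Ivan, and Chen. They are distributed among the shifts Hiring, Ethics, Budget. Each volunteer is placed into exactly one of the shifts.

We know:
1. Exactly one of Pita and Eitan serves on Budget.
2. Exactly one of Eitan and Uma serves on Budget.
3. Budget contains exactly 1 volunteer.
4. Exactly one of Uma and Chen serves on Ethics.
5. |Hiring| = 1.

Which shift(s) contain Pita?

Pita: Ethics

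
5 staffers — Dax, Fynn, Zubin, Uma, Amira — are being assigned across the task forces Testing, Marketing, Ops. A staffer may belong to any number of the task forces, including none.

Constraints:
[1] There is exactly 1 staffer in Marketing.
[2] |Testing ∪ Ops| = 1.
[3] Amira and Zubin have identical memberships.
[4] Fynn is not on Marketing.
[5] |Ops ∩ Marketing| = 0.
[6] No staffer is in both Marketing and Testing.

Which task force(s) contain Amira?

Amira: none

From (4): Fynn ∉ Marketing.
Suppose Amira ∈ Testing: no assignment then satisfies all the clues, so Amira ∉ Testing.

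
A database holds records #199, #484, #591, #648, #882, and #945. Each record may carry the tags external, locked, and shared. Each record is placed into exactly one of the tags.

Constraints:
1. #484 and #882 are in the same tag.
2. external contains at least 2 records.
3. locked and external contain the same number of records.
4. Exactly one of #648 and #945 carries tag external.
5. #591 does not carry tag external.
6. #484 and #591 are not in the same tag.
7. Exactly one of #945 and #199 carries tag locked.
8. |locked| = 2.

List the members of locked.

locked = {#591, #945}

From (5): #591 ∉ external.
Suppose #199 ∈ locked: no assignment then satisfies all the clues, so #199 ∉ locked.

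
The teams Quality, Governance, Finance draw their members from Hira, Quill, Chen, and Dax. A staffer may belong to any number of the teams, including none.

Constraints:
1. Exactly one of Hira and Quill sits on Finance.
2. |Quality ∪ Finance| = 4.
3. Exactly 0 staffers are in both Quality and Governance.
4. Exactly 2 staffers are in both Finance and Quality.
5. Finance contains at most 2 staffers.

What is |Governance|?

0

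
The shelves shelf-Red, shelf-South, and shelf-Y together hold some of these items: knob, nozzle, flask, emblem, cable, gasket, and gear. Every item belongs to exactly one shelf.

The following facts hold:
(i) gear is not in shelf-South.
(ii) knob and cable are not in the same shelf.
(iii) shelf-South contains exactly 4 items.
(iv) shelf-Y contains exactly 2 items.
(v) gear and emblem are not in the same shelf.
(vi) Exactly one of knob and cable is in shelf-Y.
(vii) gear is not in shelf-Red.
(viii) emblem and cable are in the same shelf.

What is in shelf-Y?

From (i): gear ∉ shelf-South.
From (vii): gear ∉ shelf-Red.
Only one shelf left: gear ∈ shelf-Y.
(v): emblem ∉ shelf-Y.
(viii): cable matches emblem: cable ∉ shelf-Y.
(vi) (exactly one): knob ∈ shelf-Y.
(iv): shelf-Y already has 2, so the rest are out.

shelf-Y = {gear, knob}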